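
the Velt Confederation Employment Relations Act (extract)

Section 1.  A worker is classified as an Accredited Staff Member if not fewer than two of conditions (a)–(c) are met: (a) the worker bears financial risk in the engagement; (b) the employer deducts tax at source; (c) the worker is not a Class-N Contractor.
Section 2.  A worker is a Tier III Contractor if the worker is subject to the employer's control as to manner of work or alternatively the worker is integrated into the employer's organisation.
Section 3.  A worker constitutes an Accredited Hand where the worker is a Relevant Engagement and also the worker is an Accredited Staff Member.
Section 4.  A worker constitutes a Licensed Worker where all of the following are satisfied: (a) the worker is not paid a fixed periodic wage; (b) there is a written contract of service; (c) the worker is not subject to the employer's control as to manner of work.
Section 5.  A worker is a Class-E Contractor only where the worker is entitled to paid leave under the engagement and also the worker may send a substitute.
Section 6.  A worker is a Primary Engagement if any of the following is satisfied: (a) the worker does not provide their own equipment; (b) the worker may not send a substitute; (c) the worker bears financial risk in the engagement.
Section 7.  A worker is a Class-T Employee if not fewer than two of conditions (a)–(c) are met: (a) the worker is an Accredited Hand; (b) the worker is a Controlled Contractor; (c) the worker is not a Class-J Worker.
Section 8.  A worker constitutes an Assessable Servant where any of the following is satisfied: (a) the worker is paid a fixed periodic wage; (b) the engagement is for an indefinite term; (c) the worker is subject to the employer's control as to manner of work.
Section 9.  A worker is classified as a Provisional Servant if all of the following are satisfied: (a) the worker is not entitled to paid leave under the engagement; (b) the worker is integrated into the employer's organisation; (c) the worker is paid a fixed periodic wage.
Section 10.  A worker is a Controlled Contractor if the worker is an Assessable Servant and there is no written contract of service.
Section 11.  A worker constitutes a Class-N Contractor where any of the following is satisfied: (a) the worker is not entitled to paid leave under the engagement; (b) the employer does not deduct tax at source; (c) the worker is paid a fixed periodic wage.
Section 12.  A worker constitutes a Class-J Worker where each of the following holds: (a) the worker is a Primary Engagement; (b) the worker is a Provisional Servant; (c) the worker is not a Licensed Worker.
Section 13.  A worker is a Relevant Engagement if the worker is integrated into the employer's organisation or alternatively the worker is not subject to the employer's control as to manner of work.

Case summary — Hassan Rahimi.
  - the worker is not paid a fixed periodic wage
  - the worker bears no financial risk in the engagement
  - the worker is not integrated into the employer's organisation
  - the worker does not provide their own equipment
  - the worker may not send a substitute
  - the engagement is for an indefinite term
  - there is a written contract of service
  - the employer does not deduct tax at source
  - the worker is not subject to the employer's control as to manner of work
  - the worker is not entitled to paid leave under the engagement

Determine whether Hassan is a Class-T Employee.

No

Under section 13: the worker is integrated into the employer's organisation? no; or the worker is not subject to the employer's control as to manner of work? yes. So the worker is a Relevant Engagement.
Under section 11: the worker is not entitled to paid leave under the engagement? yes; or the employer does not deduct tax at source? yes; or the worker is paid a fixed periodic wage? no. So the worker is a Class-N Contractor.
Under section 1: the worker bears financial risk in the engagement? no; the employer deducts tax at source? no; not a Class-N Contractor (section 11)? no — 0 of 3 hold (need ≥2) → not satisfied.
Under section 3: Relevant Engagement (section 13)? yes; and Accredited Staff Member (section 1)? no. So the worker is not an Accredited Hand.
Under section 8: the worker is paid a fixed periodic wage? no; or the engagement is for an indefinite term? yes; or the worker is subject to the employer's control as to manner of work? no. So the worker is an Assessable Servant.
Under section 10: Assessable Servant (section 8)? yes; and there is no written contract of service? no. So the worker is not a Controlled Contractor.
Under section 6: the worker does not provide their own equipment? yes; or the worker may not send a substitute? yes; or the worker bears financial risk in the engagement? no. So the worker is a Primary Engagement.
Under section 9: the worker is not entitled to paid leave under the engagement? yes; and the worker is integrated into the employer's organisation? no; and the worker is paid a fixed periodic wage? no. So the worker is not a Provisional Servant.
Under section 4: the worker is not paid a fixed periodic wage? yes; and there is a written contract of service? yes; and the worker is not subject to the employer's control as to manner of work? yes. So the worker is a Licensed Worker.
Under section 12: Primary Engagement (section 6)? yes; and Provisional Servant (section 9)? no; and not a Licensed Worker (section 4)? no. So the worker is not a Class-J Worker.
Under section 7: Accredited Hand (section 3)? no; Controlled Contractor (section 10)? no; not a Class-J Worker (section 12)? yes — 1 of 3 hold (need ≥2) → not satisfied.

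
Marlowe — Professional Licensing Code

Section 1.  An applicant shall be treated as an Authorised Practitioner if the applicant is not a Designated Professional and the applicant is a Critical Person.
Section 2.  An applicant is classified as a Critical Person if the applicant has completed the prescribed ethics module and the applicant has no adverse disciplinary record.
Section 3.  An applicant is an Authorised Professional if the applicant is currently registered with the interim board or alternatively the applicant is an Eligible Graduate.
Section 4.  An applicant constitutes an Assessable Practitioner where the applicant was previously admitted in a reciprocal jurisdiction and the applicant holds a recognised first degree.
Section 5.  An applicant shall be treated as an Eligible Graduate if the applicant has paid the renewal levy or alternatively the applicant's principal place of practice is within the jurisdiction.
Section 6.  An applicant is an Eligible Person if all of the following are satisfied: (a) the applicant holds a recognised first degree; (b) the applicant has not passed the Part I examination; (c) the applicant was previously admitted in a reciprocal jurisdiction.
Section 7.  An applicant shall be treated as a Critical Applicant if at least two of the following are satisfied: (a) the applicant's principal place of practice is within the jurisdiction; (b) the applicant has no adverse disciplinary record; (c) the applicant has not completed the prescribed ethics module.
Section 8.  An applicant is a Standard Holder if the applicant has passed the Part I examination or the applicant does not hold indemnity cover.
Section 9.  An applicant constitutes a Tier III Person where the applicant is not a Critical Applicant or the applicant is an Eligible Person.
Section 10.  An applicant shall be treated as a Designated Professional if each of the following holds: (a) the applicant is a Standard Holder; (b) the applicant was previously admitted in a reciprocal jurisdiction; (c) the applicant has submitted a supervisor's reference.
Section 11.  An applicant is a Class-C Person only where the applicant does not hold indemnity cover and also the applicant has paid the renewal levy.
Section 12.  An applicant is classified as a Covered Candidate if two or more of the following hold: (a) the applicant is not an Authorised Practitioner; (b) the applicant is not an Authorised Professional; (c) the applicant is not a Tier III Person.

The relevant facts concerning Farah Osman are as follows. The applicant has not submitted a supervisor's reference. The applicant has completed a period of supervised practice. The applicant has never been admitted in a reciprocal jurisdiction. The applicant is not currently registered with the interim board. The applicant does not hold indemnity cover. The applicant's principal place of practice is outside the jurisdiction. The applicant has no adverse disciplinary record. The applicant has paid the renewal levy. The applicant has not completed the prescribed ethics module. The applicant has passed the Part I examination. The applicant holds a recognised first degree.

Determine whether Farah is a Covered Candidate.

Under section 8: the applicant has passed the Part I examination? yes; or the applicant does not hold indemnity cover? yes. So the applicant is a Standard Holder.
Under section 10: Standard Holder (section 8)? yes; and the applicant was previously admitted in a reciprocal jurisdiction? no; and the applicant has submitted a supervisor's reference? no. So the applicant is not a Designated Professional.
Under section 2: the applicant has completed the prescribed ethics module? no; and the applicant has no adverse disciplinary record? yes. So the applicant is not a Critical Person.
Under section 1: not a Designated Professional (section 10)? yes; and Critical Person (section 2)? no. So the applicant is not an Authorised Practitioner.
Under section 5: the applicant has paid the renewal levy? yes; or the applicant's principal place of practice is within the jurisdiction? no. So the applicant is an Eligible Graduate.
Under section 3: the applicant is currently registered with the interim board? no; or Eligible Graduate (section 5)? yes. So the applicant is an Authorised Professional.
Under section 7: the applicant's principal place of practice is within the jurisdiction? no; the applicant has no adverse disciplinary record? yes; the applicant has not completed the prescribed ethics module? yes — 2 of 3 hold (need ≥2) → satisfied.
Under section 6: the applicant holds a recognised first degree? yes; and the applicant has not passed the Part I examination? no; and the applicant was previously admitted in a reciprocal jurisdiction? no. So the applicant is not an Eligible Person.
Under section 9: not a Critical Applicant (section 7)? no; or Eligible Person (section 6)? no. So the applicant is not a Tier III Person.
Under section 12: not an Authorised Practitioner (section 1)? yes; not an Authorised Professional (section 3)? no; not a Tier III Person (section 9)? yes — 2 of 3 hold (need ≥2) → satisfied.

Yes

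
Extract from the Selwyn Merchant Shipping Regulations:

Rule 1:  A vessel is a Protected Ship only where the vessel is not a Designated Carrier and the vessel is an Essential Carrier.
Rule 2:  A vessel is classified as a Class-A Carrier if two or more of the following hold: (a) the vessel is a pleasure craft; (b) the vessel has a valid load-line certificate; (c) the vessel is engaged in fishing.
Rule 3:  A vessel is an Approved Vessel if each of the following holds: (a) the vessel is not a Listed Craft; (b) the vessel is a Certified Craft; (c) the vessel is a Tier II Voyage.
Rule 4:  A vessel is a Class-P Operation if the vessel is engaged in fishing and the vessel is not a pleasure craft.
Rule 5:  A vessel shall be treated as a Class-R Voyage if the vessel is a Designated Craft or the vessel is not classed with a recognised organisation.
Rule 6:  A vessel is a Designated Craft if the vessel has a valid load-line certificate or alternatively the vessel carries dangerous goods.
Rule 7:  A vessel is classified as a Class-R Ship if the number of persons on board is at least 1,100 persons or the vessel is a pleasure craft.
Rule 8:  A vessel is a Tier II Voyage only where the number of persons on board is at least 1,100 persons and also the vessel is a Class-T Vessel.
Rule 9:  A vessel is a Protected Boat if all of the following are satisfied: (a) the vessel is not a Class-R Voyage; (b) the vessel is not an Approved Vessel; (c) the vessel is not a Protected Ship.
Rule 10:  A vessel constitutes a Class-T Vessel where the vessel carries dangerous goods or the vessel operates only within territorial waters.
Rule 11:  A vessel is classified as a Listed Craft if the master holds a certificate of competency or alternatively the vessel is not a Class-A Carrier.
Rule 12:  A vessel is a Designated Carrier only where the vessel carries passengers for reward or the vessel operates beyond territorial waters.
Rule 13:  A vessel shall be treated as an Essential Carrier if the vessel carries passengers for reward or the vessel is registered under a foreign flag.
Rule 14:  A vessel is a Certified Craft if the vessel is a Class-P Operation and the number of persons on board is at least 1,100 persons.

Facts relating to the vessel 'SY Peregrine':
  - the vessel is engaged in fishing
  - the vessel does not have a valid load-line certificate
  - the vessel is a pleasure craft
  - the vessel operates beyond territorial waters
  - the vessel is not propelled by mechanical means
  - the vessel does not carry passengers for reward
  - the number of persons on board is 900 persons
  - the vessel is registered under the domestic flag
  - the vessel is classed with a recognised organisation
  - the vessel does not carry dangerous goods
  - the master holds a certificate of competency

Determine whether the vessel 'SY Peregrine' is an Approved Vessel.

rule 2 — Class-A Carrier: the vessel is a pleasure craft? yes; the vessel has a valid load-line certificate? no; the vessel is engaged in fishing? yes — 2 of 3 hold (need ≥2) → satisfied.
rule 11 — Listed Craft: [the master holds a certificate of competency? yes] OR [not a Class-A Carrier (rule 2)? no] → satisfied.
rule 4 — Class-P Operation: [the vessel is engaged in fishing? yes] AND [the vessel is not a pleasure craft? no] → not satisfied.
rule 14 — Certified Craft: [Class-P Operation (rule 4)? no] AND [number of persons on board: 900 persons ≥ 1,100 persons? no] → not satisfied.
rule 10 — Class-T Vessel: [the vessel carries dangerous goods? no] OR [the vessel operates only within territorial waters? no] → not satisfied.
rule 8 — Tier II Voyage: [number of persons on board: 900 persons ≥ 1,100 persons? no] AND [Class-T Vessel (rule 10)? no] → not satisfied.
rule 3 — Approved Vessel: [not a Listed Craft (rule 11)? no] AND [Certified Craft (rule 14)? no] AND [Tier II Voyage (rule 8)? no] → not satisfied.

No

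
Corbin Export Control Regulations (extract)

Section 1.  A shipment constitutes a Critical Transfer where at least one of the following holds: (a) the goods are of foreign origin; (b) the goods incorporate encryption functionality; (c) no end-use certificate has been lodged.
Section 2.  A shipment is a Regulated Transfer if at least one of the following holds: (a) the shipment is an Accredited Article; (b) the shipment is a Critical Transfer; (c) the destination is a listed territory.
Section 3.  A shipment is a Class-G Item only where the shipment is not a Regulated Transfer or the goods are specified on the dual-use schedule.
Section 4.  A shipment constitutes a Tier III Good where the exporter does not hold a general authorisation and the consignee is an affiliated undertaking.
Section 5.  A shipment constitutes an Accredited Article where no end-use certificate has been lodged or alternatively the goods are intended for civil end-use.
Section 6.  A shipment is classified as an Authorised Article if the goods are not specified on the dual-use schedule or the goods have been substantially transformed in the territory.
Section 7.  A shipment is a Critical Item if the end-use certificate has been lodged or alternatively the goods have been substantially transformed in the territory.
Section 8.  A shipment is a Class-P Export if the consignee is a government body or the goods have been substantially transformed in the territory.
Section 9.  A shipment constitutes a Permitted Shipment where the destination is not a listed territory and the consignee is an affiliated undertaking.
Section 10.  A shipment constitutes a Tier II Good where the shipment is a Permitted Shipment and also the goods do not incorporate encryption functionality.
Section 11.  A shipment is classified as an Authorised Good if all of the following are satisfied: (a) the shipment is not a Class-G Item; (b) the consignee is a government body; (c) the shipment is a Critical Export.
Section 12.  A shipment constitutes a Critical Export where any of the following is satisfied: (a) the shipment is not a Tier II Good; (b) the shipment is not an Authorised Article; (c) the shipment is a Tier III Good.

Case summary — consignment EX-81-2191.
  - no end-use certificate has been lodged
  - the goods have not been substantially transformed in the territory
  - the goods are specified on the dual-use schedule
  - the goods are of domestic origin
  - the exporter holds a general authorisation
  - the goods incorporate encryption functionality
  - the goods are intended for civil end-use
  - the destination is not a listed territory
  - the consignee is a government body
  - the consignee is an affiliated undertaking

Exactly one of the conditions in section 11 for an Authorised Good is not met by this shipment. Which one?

Class-G Item

section 5 — Accredited Article: [no end-use certificate has been lodged? yes] OR [the goods are intended for civil end-use? yes] → satisfied.
section 1 — Critical Transfer: [the goods are of foreign origin? no] OR [the goods incorporate encryption functionality? yes] OR [no end-use certificate has been lodged? yes] → satisfied.
section 2 — Regulated Transfer: [Accredited Article (section 5)? yes] OR [Critical Transfer (section 1)? yes] OR [the destination is a listed territory? no] → satisfied.
section 3 — Class-G Item: [not a Regulated Transfer (section 2)? no] OR [the goods are specified on the dual-use schedule? yes] → satisfied.
section 9 — Permitted Shipment: [the destination is not a listed territory? yes] AND [the consignee is an affiliated undertaking? yes] → satisfied.
section 10 — Tier II Good: [Permitted Shipment (section 9)? yes] AND [the goods do not incorporate encryption functionality? no] → not satisfied.
section 6 — Authorised Article: [the goods are not specified on the dual-use schedule? no] OR [the goods have been substantially transformed in the territory? no] → not satisfied.
section 4 — Tier III Good: [the exporter does not hold a general authorisation? no] AND [the consignee is an affiliated undertaking? yes] → not satisfied.
section 12 — Critical Export: [not a Tier II Good (section 10)? yes] OR [not an Authorised Article (section 6)? yes] OR [Tier III Good (section 4)? no] → satisfied.
section 11 — Authorised Good: [not a Class-G Item (section 3)? no] AND [the consignee is a government body? yes] AND [Critical Export (section 12)? yes] → not satisfied.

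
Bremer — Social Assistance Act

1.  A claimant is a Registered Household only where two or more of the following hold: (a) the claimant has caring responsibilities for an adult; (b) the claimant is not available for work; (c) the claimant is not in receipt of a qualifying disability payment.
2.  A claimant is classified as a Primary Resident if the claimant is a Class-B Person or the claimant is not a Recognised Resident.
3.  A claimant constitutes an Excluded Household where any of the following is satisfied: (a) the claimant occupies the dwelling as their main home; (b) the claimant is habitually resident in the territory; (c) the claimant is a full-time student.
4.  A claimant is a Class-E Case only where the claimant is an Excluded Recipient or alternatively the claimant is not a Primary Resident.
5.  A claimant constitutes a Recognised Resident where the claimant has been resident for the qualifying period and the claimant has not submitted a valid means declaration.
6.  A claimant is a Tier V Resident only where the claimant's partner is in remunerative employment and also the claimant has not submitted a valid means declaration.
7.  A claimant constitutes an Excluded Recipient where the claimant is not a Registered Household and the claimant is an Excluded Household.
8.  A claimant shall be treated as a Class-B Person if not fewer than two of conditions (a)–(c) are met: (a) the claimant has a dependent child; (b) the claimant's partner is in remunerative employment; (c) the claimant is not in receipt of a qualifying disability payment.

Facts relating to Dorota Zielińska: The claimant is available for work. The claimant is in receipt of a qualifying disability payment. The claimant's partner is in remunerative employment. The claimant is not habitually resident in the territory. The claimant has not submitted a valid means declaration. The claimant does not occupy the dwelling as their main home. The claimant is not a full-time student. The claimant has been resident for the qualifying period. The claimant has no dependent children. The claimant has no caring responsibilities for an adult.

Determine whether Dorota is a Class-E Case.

Yes

Under paragraph 1: the claimant has caring responsibilities for an adult? no; the claimant is not available for work? no; the claimant is not in receipt of a qualifying disability payment? no — 0 of 3 hold (need ≥2) → not satisfied.
Under paragraph 3: the claimant occupies the dwelling as their main home? no; or the claimant is habitually resident in the territory? no; or the claimant is a full-time student? no. So the claimant is not an Excluded Household.
Under paragraph 7: not a Registered Household (paragraph 1)? yes; and Excluded Household (paragraph 3)? no. So the claimant is not an Excluded Recipient.
Under paragraph 8: the claimant has a dependent child? no; the claimant's partner is in remunerative employment? yes; the claimant is not in receipt of a qualifying disability payment? no — 1 of 3 hold (need ≥2) → not satisfied.
Under paragraph 5: the claimant has been resident for the qualifying period? yes; and the claimant has not submitted a valid means declaration? yes. So the claimant is a Recognised Resident.
Under paragraph 2: Class-B Person (paragraph 8)? no; or not a Recognised Resident (paragraph 5)? no. So the claimant is not a Primary Resident.
Under paragraph 4: Excluded Recipient (paragraph 7)? no; or not a Primary Resident (paragraph 2)? yes. So the claimant is a Class-E Case.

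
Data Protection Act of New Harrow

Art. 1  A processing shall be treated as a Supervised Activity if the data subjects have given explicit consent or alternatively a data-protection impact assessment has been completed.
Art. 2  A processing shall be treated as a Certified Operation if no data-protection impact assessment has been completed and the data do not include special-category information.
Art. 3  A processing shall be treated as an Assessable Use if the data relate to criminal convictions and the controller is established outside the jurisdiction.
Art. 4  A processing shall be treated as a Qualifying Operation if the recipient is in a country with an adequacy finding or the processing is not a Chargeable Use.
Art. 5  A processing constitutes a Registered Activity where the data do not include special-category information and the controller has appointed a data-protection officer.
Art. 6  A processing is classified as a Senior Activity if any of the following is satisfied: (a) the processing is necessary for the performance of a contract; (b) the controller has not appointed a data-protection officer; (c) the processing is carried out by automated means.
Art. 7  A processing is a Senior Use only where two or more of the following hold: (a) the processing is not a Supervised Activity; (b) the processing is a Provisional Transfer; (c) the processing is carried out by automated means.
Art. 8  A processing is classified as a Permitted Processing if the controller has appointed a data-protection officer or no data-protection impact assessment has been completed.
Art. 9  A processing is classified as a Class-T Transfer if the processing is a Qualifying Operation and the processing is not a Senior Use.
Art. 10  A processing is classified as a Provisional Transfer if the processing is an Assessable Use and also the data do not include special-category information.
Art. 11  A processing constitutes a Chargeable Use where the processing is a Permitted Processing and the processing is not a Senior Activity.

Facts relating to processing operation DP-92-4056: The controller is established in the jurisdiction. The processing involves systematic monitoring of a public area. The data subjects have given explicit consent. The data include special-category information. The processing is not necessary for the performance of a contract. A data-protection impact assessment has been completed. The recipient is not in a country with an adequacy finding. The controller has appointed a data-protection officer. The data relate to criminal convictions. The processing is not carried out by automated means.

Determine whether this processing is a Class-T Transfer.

Under article 8: the controller has appointed a data-protection officer? yes; or no data-protection impact assessment has been completed? no. So the processing is a Permitted Processing.
Under article 6: the processing is necessary for the performance of a contract? no; or the controller has not appointed a data-protection officer? no; or the processing is carried out by automated means? no. So the processing is not a Senior Activity.
Under article 11: Permitted Processing (article 8)? yes; and not a Senior Activity (article 6)? yes. So the processing is a Chargeable Use.
Under article 4: the recipient is in a country with an adequacy finding? no; or not a Chargeable Use (article 11)? no. So the processing is not a Qualifying Operation.
Under article 1: the data subjects have given explicit consent? yes; or a data-protection impact assessment has been completed? yes. So the processing is a Supervised Activity.
Under article 3: the data relate to criminal convictions? yes; and the controller is established outside the jurisdiction? no. So the processing is not an Assessable Use.
Under article 10: Assessable Use (article 3)? no; and the data do not include special-category information? no. So the processing is not a Provisional Transfer.
Under article 7: not a Supervised Activity (article 1)? no; Provisional Transfer (article 10)? no; the processing is carried out by automated means? no — 0 of 3 hold (need ≥2) → not satisfied.
Under article 9: Qualifying Operation (article 4)? no; and not a Senior Use (article 7)? yes. So the processing is not a Class-T Transfer.

No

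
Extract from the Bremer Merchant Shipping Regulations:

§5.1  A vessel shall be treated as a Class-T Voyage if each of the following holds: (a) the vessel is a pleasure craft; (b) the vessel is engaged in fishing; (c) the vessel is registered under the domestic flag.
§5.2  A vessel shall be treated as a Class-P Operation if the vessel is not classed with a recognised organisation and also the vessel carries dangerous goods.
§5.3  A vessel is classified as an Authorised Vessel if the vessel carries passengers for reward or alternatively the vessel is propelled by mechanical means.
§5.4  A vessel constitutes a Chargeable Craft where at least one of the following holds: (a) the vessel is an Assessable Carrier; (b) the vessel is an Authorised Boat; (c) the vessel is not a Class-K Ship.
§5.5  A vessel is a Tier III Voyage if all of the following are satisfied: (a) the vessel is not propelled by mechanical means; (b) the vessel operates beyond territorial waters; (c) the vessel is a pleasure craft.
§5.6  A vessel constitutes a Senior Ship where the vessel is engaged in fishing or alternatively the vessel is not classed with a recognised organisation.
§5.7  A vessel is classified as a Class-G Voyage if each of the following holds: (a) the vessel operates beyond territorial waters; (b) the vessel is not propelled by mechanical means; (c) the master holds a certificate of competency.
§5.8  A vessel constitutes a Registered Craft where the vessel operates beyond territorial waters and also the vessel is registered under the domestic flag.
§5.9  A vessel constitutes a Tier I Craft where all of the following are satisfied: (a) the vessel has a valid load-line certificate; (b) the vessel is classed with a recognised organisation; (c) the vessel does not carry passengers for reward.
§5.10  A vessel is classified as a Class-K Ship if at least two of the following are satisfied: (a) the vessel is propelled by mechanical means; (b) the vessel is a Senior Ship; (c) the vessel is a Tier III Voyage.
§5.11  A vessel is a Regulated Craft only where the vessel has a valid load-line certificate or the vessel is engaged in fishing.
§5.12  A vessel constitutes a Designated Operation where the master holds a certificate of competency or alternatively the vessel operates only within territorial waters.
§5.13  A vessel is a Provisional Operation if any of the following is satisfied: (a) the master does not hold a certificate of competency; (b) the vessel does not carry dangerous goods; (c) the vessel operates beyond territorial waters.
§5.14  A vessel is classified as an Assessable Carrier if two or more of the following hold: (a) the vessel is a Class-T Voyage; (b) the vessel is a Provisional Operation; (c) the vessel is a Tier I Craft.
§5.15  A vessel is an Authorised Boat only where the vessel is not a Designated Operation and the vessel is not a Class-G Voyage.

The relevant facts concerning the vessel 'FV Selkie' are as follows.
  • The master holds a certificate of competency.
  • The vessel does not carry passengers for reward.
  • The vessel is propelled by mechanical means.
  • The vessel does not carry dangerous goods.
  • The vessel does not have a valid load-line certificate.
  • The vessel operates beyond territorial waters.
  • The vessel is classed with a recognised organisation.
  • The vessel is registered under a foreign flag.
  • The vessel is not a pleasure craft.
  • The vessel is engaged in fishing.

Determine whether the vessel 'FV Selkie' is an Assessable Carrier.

§5.1 — Class-T Voyage: [the vessel is a pleasure craft? no] AND [the vessel is engaged in fishing? yes] AND [the vessel is registered under the domestic flag? no] → not satisfied.
§5.13 — Provisional Operation: [the master does not hold a certificate of competency? no] OR [the vessel does not carry dangerous goods? yes] OR [the vessel operates beyond territorial waters? yes] → satisfied.
§5.9 — Tier I Craft: [the vessel has a valid load-line certificate? no] AND [the vessel is classed with a recognised organisation? yes] AND [the vessel does not carry passengers for reward? yes] → not satisfied.
§5.14 — Assessable Carrier: Class-T Voyage (§5.1)? no; Provisional Operation (§5.13)? yes; Tier I Craft (§5.9)? no — 1 of 3 hold (need ≥2) → not satisfied.

No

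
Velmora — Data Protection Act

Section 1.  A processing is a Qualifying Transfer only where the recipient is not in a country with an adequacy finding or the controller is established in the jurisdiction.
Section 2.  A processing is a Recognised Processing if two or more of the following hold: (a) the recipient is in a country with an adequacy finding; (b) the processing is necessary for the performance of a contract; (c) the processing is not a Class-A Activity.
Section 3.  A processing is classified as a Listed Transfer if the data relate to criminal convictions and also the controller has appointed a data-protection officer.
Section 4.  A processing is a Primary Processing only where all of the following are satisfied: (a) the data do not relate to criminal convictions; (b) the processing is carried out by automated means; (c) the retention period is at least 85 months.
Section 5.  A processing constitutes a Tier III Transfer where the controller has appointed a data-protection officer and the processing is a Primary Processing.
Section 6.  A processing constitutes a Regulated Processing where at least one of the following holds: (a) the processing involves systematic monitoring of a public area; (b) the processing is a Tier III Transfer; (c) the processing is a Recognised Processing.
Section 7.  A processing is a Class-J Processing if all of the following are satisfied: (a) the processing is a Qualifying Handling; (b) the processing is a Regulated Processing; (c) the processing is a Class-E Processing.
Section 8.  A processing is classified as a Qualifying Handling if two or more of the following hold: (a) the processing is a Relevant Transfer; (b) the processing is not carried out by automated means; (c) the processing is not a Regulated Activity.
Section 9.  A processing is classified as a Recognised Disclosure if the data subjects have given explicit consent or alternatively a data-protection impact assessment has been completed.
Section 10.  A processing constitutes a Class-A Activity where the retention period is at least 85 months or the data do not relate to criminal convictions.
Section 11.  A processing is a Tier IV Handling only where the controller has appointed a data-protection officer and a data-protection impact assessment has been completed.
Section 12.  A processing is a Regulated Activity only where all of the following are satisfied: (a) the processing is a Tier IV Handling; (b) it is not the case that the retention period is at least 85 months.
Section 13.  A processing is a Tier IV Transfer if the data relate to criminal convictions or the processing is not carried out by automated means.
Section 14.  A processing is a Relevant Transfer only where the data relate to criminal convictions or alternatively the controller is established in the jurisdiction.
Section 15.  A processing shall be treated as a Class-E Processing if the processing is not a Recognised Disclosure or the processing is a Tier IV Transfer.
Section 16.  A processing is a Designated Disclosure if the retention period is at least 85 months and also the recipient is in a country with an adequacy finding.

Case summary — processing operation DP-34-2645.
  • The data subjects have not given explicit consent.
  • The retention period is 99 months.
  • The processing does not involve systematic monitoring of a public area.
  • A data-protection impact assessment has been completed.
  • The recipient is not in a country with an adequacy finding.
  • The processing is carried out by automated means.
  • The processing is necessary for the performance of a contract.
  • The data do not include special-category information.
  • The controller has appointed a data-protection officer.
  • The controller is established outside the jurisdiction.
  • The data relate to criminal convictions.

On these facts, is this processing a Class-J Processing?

No

section 14 — Relevant Transfer: [the data relate to criminal convictions? yes] OR [the controller is established in the jurisdiction? no] → satisfied.
section 11 — Tier IV Handling: [the controller has appointed a data-protection officer? yes] AND [a data-protection impact assessment has been completed? yes] → satisfied.
section 12 — Regulated Activity: [Tier IV Handling (section 11)? yes] AND [retention period: 99 months ≥ 85 months? yes, so negated condition no] → not satisfied.
section 8 — Qualifying Handling: Relevant Transfer (section 14)? yes; the processing is not carried out by automated means? no; not a Regulated Activity (section 12)? yes — 2 of 3 hold (need ≥2) → satisfied.
section 4 — Primary Processing: [the data do not relate to criminal convictions? no] AND [the processing is carried out by automated means? yes] AND [retention period: 99 months ≥ 85 months? yes] → not satisfied.
section 5 — Tier III Transfer: [the controller has appointed a data-protection officer? yes] AND [Primary Processing (section 4)? no] → not satisfied.
section 10 — Class-A Activity: [retention period: 99 months ≥ 85 months? yes] OR [the data do not relate to criminal convictions? no] → satisfied.
section 2 — Recognised Processing: the recipient is in a country with an adequacy finding? no; the processing is necessary for the performance of a contract? yes; not a Class-A Activity (section 10)? no — 1 of 3 hold (need ≥2) → not satisfied.
section 6 — Regulated Processing: [the processing involves systematic monitoring of a public area? no] OR [Tier III Transfer (section 5)? no] OR [Recognised Processing (section 2)? no] → not satisfied.
section 9 — Recognised Disclosure: [the data subjects have given explicit consent? no] OR [a data-protection impact assessment has been completed? yes] → satisfied.
section 13 — Tier IV Transfer: [the data relate to criminal convictions? yes] OR [the processing is not carried out by automated means? no] → satisfied.
section 15 — Class-E Processing: [not a Recognised Disclosure (section 9)? no] OR [Tier IV Transfer (section 13)? yes] → satisfied.
section 7 — Class-J Processing: [Qualifying Handling (section 8)? yes] AND [Regulated Processing (section 6)? no] AND [Class-E Processing (section 15)? yes] → not satisfied.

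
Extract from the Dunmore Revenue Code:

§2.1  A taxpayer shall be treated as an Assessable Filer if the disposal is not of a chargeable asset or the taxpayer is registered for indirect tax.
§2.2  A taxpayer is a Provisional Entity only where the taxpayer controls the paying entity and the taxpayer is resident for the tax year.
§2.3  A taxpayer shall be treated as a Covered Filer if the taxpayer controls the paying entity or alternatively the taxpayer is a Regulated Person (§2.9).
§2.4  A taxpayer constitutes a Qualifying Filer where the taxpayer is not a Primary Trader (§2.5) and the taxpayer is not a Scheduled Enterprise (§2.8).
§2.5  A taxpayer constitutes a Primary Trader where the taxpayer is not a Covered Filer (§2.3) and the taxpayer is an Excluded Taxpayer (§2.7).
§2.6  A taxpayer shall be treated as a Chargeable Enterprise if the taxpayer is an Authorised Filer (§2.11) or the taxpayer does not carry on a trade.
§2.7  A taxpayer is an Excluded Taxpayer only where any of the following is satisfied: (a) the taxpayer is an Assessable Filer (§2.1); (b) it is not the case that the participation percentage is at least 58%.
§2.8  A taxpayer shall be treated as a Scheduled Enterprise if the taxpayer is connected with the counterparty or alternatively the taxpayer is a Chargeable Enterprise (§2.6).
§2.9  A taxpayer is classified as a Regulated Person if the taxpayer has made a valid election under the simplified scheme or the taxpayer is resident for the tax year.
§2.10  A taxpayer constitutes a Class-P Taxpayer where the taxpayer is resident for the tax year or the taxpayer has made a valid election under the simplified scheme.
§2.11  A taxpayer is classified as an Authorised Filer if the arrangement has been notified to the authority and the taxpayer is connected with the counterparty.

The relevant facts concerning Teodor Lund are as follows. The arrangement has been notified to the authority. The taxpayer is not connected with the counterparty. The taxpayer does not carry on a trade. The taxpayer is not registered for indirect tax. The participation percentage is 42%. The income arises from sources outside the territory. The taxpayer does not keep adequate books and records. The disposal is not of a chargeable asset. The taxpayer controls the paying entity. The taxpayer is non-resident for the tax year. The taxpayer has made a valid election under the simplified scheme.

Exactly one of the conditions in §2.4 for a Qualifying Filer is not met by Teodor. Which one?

Scheduled Enterprise

§2.9 — Regulated Person: [the taxpayer has made a valid election under the simplified scheme? yes] OR [the taxpayer is resident for the tax year? no] → satisfied.
§2.3 — Covered Filer: [the taxpayer controls the paying entity? yes] OR [Regulated Person (§2.9)? yes] → satisfied.
§2.1 — Assessable Filer: [the disposal is not of a chargeable asset? yes] OR [the taxpayer is registered for indirect tax? no] → satisfied.
§2.7 — Excluded Taxpayer: [Assessable Filer (§2.1)? yes] OR [participation percentage: 42% ≥ 58%? no, so negated condition yes] → satisfied.
§2.5 — Primary Trader: [not a Covered Filer (§2.3)? no] AND [Excluded Taxpayer (§2.7)? yes] → not satisfied.
§2.11 — Authorised Filer: [the arrangement has been notified to the authority? yes] AND [the taxpayer is connected with the counterparty? no] → not satisfied.
§2.6 — Chargeable Enterprise: [Authorised Filer (§2.11)? no] OR [the taxpayer does not carry on a trade? yes] → satisfied.
§2.8 — Scheduled Enterprise: [the taxpayer is connected with the counterparty? no] OR [Chargeable Enterprise (§2.6)? yes] → satisfied.
§2.4 — Qualifying Filer: [not a Primary Trader (§2.5)? yes] AND [not a Scheduled Enterprise (§2.8)? no] → not satisfied.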